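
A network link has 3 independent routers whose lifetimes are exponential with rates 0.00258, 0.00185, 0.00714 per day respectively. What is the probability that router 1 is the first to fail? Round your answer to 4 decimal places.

The time to first failure is exponential with rate Σλ = 0.00258 + 0.00185 + 0.00714 = 0.01157.
P(router 1 first) = λ_1/Σλ = 0.00258/0.01157 ≈ 0.2230.

0.2230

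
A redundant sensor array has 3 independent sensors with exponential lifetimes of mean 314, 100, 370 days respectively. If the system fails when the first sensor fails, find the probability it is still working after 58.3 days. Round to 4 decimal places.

0.3960

The first failure time is exponential with rate Σλ_i = 1/314 + 1/100 + 1/370 = 0.0158874 per day.
P(min > 58.3) = e^(−0.0158874·58.3) = e^(−0.92624) ≈ 0.3960.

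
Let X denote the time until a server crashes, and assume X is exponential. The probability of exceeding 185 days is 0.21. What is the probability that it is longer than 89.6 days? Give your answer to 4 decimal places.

e^(−λ·185) = 0.21 ⇒ λ = −ln(0.21)/185 = 0.00843593.
P(X > 89.6) = e^(−0.00843593·89.6) = e^(−0.75586) ≈ 0.4696.

0.4696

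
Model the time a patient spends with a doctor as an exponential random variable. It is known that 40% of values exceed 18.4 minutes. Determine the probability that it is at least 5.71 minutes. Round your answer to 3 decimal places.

e^(−λ·18.4) = 0.40 ⇒ λ = −ln(0.40)/18.4 = 0.0497984.
P(X > 5.71) = e^(−0.0497984·5.71) = e^(−0.28435) ≈ 0.753.

0.753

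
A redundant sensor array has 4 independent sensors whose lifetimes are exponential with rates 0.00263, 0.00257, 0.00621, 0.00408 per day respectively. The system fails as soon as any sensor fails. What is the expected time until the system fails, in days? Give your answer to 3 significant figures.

The time to first failure is exponential with rate Σλ = 0.00263 + 0.00257 + 0.00621 + 0.00408 = 0.01549.
E[min] = 1/Σλ = 1/0.01549 = 64.5578 days.

64.6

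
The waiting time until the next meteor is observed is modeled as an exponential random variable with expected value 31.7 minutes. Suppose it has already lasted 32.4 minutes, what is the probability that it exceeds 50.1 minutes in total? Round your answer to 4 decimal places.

The rate is λ = 1/31.7 = 0.0315457 per minute.
P(X > s+t | X > s) = e^(−λ(s+t))/e^(−λs) = e^(−λt), independent of s = 32.4.
P(X > 17.7) = e^(−0.55836) ≈ 0.5721.

0.5721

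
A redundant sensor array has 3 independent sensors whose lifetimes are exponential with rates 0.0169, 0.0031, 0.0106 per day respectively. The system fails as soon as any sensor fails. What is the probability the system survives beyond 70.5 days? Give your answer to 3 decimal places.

The time to first failure is exponential with rate Σλ = 0.0169 + 0.0031 + 0.0106 = 0.0306.
P(min > 70.5) = e^(−0.0306·70.5) = e^(−2.1573) ≈ 0.116.

0.116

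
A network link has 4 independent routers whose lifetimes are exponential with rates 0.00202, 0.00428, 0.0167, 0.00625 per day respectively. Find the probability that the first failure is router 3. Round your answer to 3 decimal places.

The time to first failure is exponential with rate Σλ = 0.00202 + 0.00428 + 0.0167 + 0.00625 = 0.02925.
P(router 3 first) = λ_3/Σλ = 0.0167/0.02925 ≈ 0.571.

0.571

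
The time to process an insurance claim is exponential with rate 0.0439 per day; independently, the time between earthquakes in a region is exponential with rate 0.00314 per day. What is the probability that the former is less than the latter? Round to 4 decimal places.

λ_1 = 0.0439, λ_2 = 0.00314.
For independent exponentials, P(the former < the latter) = λ_1/(λ_1+λ_2) = 0.0439/0.04704 ≈ 0.9332.

0.9332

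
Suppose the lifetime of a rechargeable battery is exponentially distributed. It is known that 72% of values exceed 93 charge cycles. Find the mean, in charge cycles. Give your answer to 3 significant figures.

e^(−λ·93) = 0.72 ⇒ λ = −ln(0.72)/93 = 0.0035323.
Mean = 1/λ = 283.102 charge cycles.

283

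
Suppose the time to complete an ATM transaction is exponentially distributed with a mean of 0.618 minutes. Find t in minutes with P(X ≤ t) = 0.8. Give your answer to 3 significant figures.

0.995

The rate is λ = 1/0.618 = 1.61812 per minute.
Set 1 − e^(−λt) = 0.8, so t = −ln(0.2)/λ = 1.6094/1.61812 ≈ 0.994633 minutes.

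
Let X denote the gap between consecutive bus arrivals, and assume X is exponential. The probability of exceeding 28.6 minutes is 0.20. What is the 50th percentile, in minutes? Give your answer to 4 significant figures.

12.32

e^(−λ·28.6) = 0.20 ⇒ λ = −ln(0.20)/28.6 = 0.0562741.
50th percentile: 1 − e^(−λt) = 0.5, t = −ln(0.5)/λ = 12.3173 minutes.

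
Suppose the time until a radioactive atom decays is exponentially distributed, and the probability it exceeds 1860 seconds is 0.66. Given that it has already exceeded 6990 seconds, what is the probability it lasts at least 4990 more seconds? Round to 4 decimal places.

From e^(−λ·1860) = 0.66, λ = −ln(0.66)/1860 = 0.000223395.
Memoryless: P(X > 6990+4990 | X > 6990) = P(X > 4990) = e^(−0.000223395·4990) ≈ 0.3280.

0.3280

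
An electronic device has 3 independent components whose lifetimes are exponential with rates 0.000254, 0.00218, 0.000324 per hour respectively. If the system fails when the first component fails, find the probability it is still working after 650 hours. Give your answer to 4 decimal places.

0.1665

The time to first failure is exponential with rate Σλ = 0.000254 + 0.00218 + 0.000324 = 0.002758.
P(min > 650) = e^(−0.002758·650) = e^(−1.7927) ≈ 0.1665.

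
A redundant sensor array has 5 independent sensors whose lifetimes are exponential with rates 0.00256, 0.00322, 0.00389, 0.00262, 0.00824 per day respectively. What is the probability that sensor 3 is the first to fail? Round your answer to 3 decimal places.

The time to first failure is exponential with rate Σλ = 0.00256 + 0.00322 + 0.00389 + 0.00262 + 0.00824 = 0.02053.
P(sensor 3 first) = λ_3/Σλ = 0.00389/0.02053 ≈ 0.189.

0.189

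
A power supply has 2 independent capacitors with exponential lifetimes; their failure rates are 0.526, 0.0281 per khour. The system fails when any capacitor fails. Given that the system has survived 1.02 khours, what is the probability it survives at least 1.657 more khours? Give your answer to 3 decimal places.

Time to first failure ~ Exp(Σλ) with Σλ = 0.5541.
By memorylessness, P(T > 1.02+1.657 | T > 1.02) = P(T > 1.657) = e^(−0.5541·1.657) ≈ 0.399.

0.399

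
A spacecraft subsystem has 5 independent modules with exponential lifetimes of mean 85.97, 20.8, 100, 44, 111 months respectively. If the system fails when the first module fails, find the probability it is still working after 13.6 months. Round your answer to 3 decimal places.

0.252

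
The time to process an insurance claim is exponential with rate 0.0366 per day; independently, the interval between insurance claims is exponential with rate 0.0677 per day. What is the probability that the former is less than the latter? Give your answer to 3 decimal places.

0.351

λ_1 = 0.0366, λ_2 = 0.0677.
For independent exponentials, P(the former < the latter) = λ_1/(λ_1+λ_2) = 0.0366/0.1043 ≈ 0.351.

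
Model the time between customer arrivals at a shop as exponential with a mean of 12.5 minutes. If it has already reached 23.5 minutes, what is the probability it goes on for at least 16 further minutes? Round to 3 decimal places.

The rate is λ = 1/12.5 = 0.08 per minute.
By the memoryless property, P(X > 23.5+16 | X > 23.5) = P(X > 16).
P(X > 16) = e^(−1.28) ≈ 0.278.

0.278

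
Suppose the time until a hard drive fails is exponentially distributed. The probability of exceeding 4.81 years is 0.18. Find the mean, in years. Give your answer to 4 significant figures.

e^(−λ·4.81) = 0.18 ⇒ λ = −ln(0.18)/4.81 = 0.356507.
Mean = 1/λ = 2.80499 years.

2.805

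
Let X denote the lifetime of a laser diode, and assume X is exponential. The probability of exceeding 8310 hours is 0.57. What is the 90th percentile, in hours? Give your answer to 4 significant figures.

34040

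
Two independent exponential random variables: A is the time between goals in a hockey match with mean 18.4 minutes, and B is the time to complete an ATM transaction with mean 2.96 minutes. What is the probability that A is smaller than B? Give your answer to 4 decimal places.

λ_1 = 1/18.4 = 0.0543478, λ_2 = 1/2.96 = 0.337838.
For independent exponentials, P(A < B) = λ_1/(λ_1+λ_2) = 0.0543478/0.392186 ≈ 0.1386.

0.1386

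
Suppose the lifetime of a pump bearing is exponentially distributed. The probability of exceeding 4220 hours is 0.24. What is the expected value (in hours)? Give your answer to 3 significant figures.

2960

e^(−λ·4220) = 0.24 ⇒ λ = −ln(0.24)/4220 = 0.000338179.
Mean = 1/λ = 2957.01 hours.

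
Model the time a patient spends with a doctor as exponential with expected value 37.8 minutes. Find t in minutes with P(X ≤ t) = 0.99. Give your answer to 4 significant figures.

174.1

The rate is λ = 1/37.8 = 0.026455 per minute.
Set 1 − e^(−λt) = 0.99, so t = −ln(0.01)/λ = 4.6052/0.026455 ≈ 174.075 minutes.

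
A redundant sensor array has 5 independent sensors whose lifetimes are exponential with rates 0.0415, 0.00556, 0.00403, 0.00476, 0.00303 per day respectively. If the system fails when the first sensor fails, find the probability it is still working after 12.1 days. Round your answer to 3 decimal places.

0.490

The time to first failure is exponential with rate Σλ = 0.0415 + 0.00556 + 0.00403 + 0.00476 + 0.00303 = 0.05888.
P(min > 12.1) = e^(−0.05888·12.1) = e^(−0.71245) ≈ 0.490.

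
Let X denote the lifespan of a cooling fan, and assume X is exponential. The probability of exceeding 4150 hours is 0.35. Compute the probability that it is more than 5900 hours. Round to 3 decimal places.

e^(−λ·4150) = 0.35 ⇒ λ = −ln(0.35)/4150 = 0.000252969.
P(X > 5900) = e^(−0.000252969·5900) = e^(−1.4925) ≈ 0.225.

0.225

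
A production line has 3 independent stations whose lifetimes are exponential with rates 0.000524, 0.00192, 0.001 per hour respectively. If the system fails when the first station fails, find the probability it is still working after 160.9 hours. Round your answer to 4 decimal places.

0.5746

The time to first failure is exponential with rate Σλ = 0.000524 + 0.00192 + 0.001 = 0.003444.
P(min > 160.9) = e^(−0.003444·160.9) = e^(−0.55414) ≈ 0.5746.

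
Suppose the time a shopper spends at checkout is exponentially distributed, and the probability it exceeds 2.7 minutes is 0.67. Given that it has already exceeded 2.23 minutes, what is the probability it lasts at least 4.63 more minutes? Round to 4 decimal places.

0.5032

From e^(−λ·2.7) = 0.67, λ = −ln(0.67)/2.7 = 0.148325.
Memoryless: P(X > 2.23+4.63 | X > 2.23) = P(X > 4.63) = e^(−0.148325·4.63) ≈ 0.5032.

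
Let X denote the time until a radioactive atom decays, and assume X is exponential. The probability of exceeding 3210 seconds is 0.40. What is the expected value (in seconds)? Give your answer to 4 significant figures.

3503

e^(−λ·3210) = 0.40 ⇒ λ = −ln(0.40)/3210 = 0.000285449.
Mean = 1/λ = 3503.25 seconds.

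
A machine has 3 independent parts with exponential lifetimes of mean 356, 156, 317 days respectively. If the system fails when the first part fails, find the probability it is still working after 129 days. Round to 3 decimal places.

The first failure time is exponential with rate Σλ_i = 1/356 + 1/156 + 1/317 = 0.0123738 per day.
P(min > 129) = e^(−0.0123738·129) = e^(−1.5962) ≈ 0.203.

0.203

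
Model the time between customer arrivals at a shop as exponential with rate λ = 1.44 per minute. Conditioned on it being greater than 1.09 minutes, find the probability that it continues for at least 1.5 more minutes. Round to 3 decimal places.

0.115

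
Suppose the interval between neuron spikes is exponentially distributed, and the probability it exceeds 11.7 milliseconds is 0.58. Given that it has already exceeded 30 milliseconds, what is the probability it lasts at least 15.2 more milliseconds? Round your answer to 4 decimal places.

From e^(−λ·11.7) = 0.58, λ = −ln(0.58)/11.7 = 0.0465579.
Memoryless: P(X > 30+15.2 | X > 30) = P(X > 15.2) = e^(−0.0465579·15.2) ≈ 0.4928.

0.4928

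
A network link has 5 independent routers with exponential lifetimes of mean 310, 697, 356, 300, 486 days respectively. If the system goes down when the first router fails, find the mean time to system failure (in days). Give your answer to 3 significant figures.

The first failure time is exponential with rate Σλ_i = 1/310 + 1/697 + 1/356 + 1/300 + 1/486 = 0.0128605 per day.
E[min] = 1/Σλ = 1/0.0128605 = 77.7577 days.

77.8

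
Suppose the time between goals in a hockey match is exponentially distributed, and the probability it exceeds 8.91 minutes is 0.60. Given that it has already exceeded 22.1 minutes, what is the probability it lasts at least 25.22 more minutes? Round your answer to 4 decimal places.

0.2355

From e^(−λ·8.91) = 0.60, λ = −ln(0.60)/8.91 = 0.0573317.
Memoryless: P(X > 22.1+25.22 | X > 22.1) = P(X > 25.22) = e^(−0.0573317·25.22) ≈ 0.2355.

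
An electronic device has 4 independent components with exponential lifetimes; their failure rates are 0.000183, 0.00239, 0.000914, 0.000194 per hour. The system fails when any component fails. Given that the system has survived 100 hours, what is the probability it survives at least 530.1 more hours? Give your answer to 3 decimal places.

0.142

Time to first failure ~ Exp(Σλ) with Σλ = 0.003681.
By memorylessness, P(T > 100+530.1 | T > 100) = P(T > 530.1) = e^(−0.003681·530.1) ≈ 0.142.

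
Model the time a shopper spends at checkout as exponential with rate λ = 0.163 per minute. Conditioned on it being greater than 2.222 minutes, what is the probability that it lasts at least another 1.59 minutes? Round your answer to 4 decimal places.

The exponential is memoryless, so the remaining time is again Exp(λ): the condition X > 2.222 is irrelevant.
P(X > 1.59) = e^(−0.25917) ≈ 0.7717.

0.7717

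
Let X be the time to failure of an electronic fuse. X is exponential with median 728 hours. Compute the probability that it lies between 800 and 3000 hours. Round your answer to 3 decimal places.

0.409

For an exponential, median = ln(2)/λ, so λ = ln 2 / 728 = 0.000952125 per hour.
P(800 < X < 3000) = e^(−λ·800) − e^(−λ·3000) = 0.46687 − 0.05748 ≈ 0.409.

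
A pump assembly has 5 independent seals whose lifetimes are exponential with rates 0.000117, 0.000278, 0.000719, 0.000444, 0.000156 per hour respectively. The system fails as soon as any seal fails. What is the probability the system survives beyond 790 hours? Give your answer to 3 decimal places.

The time to first failure is exponential with rate Σλ = 0.000117 + 0.000278 + 0.000719 + 0.000444 + 0.000156 = 0.001714.
P(min > 790) = e^(−0.001714·790) = e^(−1.3541) ≈ 0.258.

0.258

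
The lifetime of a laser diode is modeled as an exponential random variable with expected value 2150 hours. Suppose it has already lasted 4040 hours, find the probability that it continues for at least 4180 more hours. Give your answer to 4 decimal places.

The rate is λ = 1/2150 = 0.000465116 per hour.
P(X > s+t | X > s) = e^(−λ(s+t))/e^(−λs) = e^(−λt), independent of s = 4040.
P(X > 4180) = e^(−1.9442) ≈ 0.1431.

0.1431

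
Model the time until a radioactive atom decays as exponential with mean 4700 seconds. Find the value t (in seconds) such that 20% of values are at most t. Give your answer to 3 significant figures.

The rate is λ = 1/4700 = 0.000212766 per second.
Set 1 − e^(−λt) = 0.2, so t = −ln(0.8)/λ = 0.22314/0.000212766 ≈ 1048.77 seconds.

1050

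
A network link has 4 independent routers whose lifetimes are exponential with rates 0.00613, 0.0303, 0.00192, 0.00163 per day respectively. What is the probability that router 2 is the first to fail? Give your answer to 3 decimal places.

0.758

The time to first failure is exponential with rate Σλ = 0.00613 + 0.0303 + 0.00192 + 0.00163 = 0.03998.
P(router 2 first) = λ_2/Σλ = 0.0303/0.03998 ≈ 0.758.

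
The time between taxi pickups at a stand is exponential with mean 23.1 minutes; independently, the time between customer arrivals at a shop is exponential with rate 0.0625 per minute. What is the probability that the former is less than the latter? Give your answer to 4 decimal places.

0.4092

λ_1 = 1/23.1 = 0.04329, λ_2 = 0.0625.
For independent exponentials, P(the former < the latter) = λ_1/(λ_1+λ_2) = 0.04329/0.10579 ≈ 0.4092.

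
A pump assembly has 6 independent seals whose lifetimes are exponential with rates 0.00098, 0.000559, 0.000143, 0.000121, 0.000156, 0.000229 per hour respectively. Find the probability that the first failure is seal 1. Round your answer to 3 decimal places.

0.448

The time to first failure is exponential with rate Σλ = 0.00098 + 0.000559 + 0.000143 + 0.000121 + 0.000156 + 0.000229 = 0.002188.
P(seal 1 first) = λ_1/Σλ = 0.00098/0.002188 ≈ 0.448.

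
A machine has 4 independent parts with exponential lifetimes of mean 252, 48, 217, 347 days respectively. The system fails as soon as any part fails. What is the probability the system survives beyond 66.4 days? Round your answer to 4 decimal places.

The first failure time is exponential with rate Σλ_i = 1/252 + 1/48 + 1/217 + 1/347 = 0.0322917 per day.
P(min > 66.4) = e^(−0.0322917·66.4) = e^(−2.1442) ≈ 0.1172.

0.1172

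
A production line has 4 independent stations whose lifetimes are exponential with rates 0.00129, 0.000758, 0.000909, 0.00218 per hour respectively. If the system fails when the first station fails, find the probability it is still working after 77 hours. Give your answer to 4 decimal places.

0.6733

The time to first failure is exponential with rate Σλ = 0.00129 + 0.000758 + 0.000909 + 0.00218 = 0.005137.
P(min > 77) = e^(−0.005137·77) = e^(−0.39555) ≈ 0.6733.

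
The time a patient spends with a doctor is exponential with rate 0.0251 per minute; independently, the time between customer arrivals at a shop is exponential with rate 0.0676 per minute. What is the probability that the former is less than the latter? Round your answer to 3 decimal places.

λ_1 = 0.0251, λ_2 = 0.0676.
For independent exponentials, P(the former < the latter) = λ_1/(λ_1+λ_2) = 0.0251/0.0927 ≈ 0.271.

0.271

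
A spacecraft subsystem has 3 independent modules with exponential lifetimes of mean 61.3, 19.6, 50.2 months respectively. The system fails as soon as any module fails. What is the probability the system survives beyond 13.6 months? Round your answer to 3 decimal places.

0.305

The first failure time is exponential with rate Σλ_i = 1/61.3 + 1/19.6 + 1/50.2 = 0.0872539 per month.
P(min > 13.6) = e^(−0.0872539·13.6) = e^(−1.1867) ≈ 0.305.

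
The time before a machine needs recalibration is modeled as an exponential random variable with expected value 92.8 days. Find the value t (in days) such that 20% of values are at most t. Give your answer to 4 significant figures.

The rate is λ = 1/92.8 = 0.0107759 per day.
Set 1 − e^(−λt) = 0.2, so t = −ln(0.8)/λ = 0.22314/0.0107759 ≈ 20.7077 days.

20.71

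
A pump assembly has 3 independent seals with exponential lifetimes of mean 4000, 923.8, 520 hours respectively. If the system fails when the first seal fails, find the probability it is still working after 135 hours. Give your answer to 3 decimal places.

The first failure time is exponential with rate Σλ_i = 1/4000 + 1/923.8 + 1/520 = 0.00325556 per hour.
P(min > 135) = e^(−0.00325556·135) = e^(−0.4395) ≈ 0.644.

0.644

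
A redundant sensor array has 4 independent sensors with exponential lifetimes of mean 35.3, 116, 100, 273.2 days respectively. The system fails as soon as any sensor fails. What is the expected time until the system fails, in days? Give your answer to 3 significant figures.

19.8

The first failure time is exponential with rate Σλ_i = 1/35.3 + 1/116 + 1/100 + 1/273.2 = 0.0506096 per day.
E[min] = 1/Σλ = 1/0.0506096 = 19.7591 days.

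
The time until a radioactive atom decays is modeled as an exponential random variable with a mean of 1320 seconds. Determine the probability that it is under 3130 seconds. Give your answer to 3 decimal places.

0.907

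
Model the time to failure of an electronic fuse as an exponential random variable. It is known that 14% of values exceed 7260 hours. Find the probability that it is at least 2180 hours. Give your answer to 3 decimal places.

0.554

e^(−λ·7260) = 0.14 ⇒ λ = −ln(0.14)/7260 = 0.000270814.
P(X > 2180) = e^(−0.000270814·2180) = e^(−0.59038) ≈ 0.554.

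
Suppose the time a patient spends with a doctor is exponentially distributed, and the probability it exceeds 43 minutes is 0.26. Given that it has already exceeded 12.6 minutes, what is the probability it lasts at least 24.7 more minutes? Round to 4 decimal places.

0.4613

From e^(−λ·43) = 0.26, λ = −ln(0.26)/43 = 0.0313273.
Memoryless: P(X > 12.6+24.7 | X > 12.6) = P(X > 24.7) = e^(−0.0313273·24.7) ≈ 0.4613.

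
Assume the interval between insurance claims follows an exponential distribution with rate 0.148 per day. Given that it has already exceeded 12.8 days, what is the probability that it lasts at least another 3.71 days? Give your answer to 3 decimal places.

By the memoryless property, P(X > 12.8+3.71 | X > 12.8) = P(X > 3.71).
P(X > 3.71) = e^(−0.54908) ≈ 0.577.

0.577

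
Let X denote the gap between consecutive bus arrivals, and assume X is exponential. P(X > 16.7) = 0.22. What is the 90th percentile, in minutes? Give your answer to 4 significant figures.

25.40

e^(−λ·16.7) = 0.22 ⇒ λ = −ln(0.22)/16.7 = 0.0906663.
90th percentile: 1 − e^(−λt) = 0.9, t = −ln(0.1)/λ = 25.3963 minutes.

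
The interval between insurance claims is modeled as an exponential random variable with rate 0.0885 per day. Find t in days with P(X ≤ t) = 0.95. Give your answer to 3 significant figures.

33.9

Set 1 − e^(−λt) = 0.95, so t = −ln(0.05)/λ = 2.9957/0.0885 ≈ 33.8501 days.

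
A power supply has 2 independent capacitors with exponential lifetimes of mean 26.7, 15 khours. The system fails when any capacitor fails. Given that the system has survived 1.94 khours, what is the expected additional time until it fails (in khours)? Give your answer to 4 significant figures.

9.604

First-failure rate Σλ = 1/26.7 + 1/15 = 0.10412.
By memorylessness the expected residual is 1/Σλ = 9.60432 khours, regardless of the 1.94 already elapsed.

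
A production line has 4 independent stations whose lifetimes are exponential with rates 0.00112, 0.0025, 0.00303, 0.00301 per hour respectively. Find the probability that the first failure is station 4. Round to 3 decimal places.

0.312

The time to first failure is exponential with rate Σλ = 0.00112 + 0.0025 + 0.00303 + 0.00301 = 0.00966.
P(station 4 first) = λ_4/Σλ = 0.00301/0.00966 ≈ 0.312.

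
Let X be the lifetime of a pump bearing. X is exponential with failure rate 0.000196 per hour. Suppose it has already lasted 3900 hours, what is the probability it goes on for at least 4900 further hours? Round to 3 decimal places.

0.383

P(X > s+t | X > s) = e^(−λ(s+t))/e^(−λs) = e^(−λt), independent of s = 3900.
P(X > 4900) = e^(−0.9604) ≈ 0.383.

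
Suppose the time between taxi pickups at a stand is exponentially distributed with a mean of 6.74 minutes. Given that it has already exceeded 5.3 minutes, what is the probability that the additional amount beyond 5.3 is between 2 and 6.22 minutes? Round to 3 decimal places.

0.346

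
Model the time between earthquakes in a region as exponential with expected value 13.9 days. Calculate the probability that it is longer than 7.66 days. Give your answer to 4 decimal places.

The rate is λ = 1/13.9 = 0.0719424 per day.
P(X > 7.66) = e^(−λ·7.66) = e^(−0.55108) ≈ 0.5763.

0.5763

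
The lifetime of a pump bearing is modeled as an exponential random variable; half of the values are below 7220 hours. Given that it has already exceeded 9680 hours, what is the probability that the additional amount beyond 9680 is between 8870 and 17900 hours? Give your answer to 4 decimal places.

0.2474

For an exponential, median = ln(2)/λ, so λ = ln 2 / 7220 = 0.0000960038 per hour.
Memoryless: the residual past 9680 is again Exp(λ).
P(8870 < residual < 17900) = e^(−λ·8870) − e^(−λ·17900) = 0.42675 − 0.17934 ≈ 0.2474.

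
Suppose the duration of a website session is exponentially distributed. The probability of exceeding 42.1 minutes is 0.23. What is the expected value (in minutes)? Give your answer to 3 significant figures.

28.6

e^(−λ·42.1) = 0.23 ⇒ λ = −ln(0.23)/42.1 = 0.0349092.
Mean = 1/λ = 28.6458 minutes.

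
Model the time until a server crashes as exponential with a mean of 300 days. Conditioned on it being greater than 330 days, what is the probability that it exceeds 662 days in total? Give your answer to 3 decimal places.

The rate is λ = 1/300 = 0.00333333 per day.
P(X > s+t | X > s) = e^(−λ(s+t))/e^(−λs) = e^(−λt), independent of s = 330.
P(X > 332) = e^(−1.1067) ≈ 0.331.

0.331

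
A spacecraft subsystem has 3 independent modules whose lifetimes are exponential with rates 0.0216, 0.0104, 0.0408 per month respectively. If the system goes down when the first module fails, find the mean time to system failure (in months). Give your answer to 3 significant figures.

The time to first failure is exponential with rate Σλ = 0.0216 + 0.0104 + 0.0408 = 0.0728.
E[min] = 1/Σλ = 1/0.0728 = 13.7363 months.

13.7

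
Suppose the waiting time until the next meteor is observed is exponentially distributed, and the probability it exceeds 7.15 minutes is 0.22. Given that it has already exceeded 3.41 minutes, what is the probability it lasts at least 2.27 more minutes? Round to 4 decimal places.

0.6183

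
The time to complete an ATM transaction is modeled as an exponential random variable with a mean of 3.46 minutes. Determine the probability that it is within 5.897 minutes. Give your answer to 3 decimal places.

The rate is λ = 1/3.46 = 0.289017 per minute.
P(X ≤ 5.897) = 1 − e^(−λ·5.897) = 1 − e^(−1.7043) ≈ 0.818.

0.818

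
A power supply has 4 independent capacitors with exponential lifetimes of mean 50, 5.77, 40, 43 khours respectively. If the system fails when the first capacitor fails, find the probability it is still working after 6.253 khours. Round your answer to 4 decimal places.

The first failure time is exponential with rate Σλ_i = 1/50 + 1/5.77 + 1/40 + 1/43 = 0.241566 per khour.
P(min > 6.253) = e^(−0.241566·6.253) = e^(−1.5105) ≈ 0.2208.

0.2208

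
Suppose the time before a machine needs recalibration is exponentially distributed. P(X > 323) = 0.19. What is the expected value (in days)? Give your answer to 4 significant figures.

194.5

e^(−λ·323) = 0.19 ⇒ λ = −ln(0.19)/323 = 0.00514158.
Mean = 1/λ = 194.493 days.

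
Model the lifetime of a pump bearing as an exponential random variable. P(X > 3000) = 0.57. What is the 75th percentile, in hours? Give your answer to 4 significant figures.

e^(−λ·3000) = 0.57 ⇒ λ = −ln(0.57)/3000 = 0.000187373.
75th percentile: 1 − e^(−λt) = 0.75, t = −ln(0.25)/λ = 7398.58 hours.

7399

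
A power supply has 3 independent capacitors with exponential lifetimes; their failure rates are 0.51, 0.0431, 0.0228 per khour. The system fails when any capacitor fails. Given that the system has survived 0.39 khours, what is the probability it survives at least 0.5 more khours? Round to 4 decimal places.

0.7498

Time to first failure ~ Exp(Σλ) with Σλ = 0.5759.
By memorylessness, P(T > 0.39+0.5 | T > 0.39) = P(T > 0.5) = e^(−0.5759·0.5) ≈ 0.7498.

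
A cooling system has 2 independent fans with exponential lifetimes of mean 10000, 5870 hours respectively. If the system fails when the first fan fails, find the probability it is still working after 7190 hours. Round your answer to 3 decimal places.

0.143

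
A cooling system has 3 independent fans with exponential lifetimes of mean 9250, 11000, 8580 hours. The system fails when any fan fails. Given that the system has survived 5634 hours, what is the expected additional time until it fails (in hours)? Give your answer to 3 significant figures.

3170

First-failure rate Σλ = 1/9250 + 1/11000 + 1/8580 = 0.000315567.
By memorylessness the expected residual is 1/Σλ = 3168.9 hours, regardless of the 5634 already elapsed.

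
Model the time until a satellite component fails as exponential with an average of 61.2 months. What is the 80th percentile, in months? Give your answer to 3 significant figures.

98.5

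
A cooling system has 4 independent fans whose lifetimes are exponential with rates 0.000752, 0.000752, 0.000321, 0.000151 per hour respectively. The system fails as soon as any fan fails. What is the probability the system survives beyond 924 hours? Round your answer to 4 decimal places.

0.1611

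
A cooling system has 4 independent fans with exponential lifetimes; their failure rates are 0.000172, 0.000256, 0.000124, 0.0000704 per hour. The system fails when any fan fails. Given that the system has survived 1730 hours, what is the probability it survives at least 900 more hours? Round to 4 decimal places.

0.5711

Time to first failure ~ Exp(Σλ) with Σλ = 0.0006224.
By memorylessness, P(T > 1730+900 | T > 1730) = P(T > 900) = e^(−0.0006224·900) ≈ 0.5711.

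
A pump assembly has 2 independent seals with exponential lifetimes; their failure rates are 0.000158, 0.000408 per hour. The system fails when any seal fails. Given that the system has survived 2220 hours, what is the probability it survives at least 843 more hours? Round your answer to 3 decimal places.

Time to first failure ~ Exp(Σλ) with Σλ = 0.000566.
By memorylessness, P(T > 2220+843 | T > 2220) = P(T > 843) = e^(−0.000566·843) ≈ 0.621.

0.621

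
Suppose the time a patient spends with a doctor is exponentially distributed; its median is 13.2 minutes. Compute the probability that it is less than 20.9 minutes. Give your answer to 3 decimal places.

For an exponential, median = ln(2)/λ, so λ = ln 2 / 13.2 = 0.0525112 per minute.
P(X ≤ 20.9) = 1 − e^(−λ·20.9) = 1 − e^(−1.0975) ≈ 0.666.

0.666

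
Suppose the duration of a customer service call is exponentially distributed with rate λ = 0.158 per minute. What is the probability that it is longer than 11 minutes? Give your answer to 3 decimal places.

0.176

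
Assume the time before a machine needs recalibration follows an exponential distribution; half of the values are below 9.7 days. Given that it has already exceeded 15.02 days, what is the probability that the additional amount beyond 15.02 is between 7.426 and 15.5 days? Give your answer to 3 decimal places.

0.258

For an exponential, median = ln(2)/λ, so λ = ln 2 / 9.7 = 0.0714585 per day.
Memoryless: the residual past 15.02 is again Exp(λ).
P(7.426 < residual < 15.5) = e^(−λ·7.426) − e^(−λ·15.5) = 0.58822 − 0.33035 ≈ 0.258.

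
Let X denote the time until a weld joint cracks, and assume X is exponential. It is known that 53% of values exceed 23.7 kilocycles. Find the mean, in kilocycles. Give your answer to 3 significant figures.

37.3

e^(−λ·23.7) = 0.53 ⇒ λ = −ln(0.53)/23.7 = 0.0267881.
Mean = 1/λ = 37.33 kilocycles.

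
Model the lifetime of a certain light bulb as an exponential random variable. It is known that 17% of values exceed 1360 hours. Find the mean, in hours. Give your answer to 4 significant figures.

e^(−λ·1360) = 0.17 ⇒ λ = −ln(0.17)/1360 = 0.00130291.
Mean = 1/λ = 767.513 hours.

767.5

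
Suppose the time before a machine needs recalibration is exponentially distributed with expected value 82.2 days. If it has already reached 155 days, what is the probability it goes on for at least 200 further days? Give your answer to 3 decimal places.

The rate is λ = 1/82.2 = 0.0121655 per day.
P(X > s+t | X > s) = e^(−λ(s+t))/e^(−λs) = e^(−λt), independent of s = 155.
P(X > 200) = e^(−2.4331) ≈ 0.088.

0.088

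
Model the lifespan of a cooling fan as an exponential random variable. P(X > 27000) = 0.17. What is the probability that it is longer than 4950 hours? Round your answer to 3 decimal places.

0.723

e^(−λ·27000) = 0.17 ⇒ λ = −ln(0.17)/27000 = 0.000065628.
P(X > 4950) = e^(−0.000065628·4950) = e^(−0.32486) ≈ 0.723.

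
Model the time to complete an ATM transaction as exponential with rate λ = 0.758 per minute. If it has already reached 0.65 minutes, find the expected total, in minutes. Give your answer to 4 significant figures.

1.969

By memorylessness, E[X | X > 0.65] = 0.65 + 1/λ = 0.65 + 1.31926 = 1.96926 minutes.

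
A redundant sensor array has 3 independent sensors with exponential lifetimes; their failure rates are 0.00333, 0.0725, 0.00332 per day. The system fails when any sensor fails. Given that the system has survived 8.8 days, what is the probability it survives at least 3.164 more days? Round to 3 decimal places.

Time to first failure ~ Exp(Σλ) with Σλ = 0.07915.
By memorylessness, P(T > 8.8+3.164 | T > 8.8) = P(T > 3.164) = e^(−0.07915·3.164) ≈ 0.778.

0.778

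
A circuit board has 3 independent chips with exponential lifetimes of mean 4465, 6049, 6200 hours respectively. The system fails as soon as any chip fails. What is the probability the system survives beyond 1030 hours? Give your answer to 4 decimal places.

0.5672

The first failure time is exponential with rate Σλ_i = 1/4465 + 1/6049 + 1/6200 = 0.000550571 per hour.
P(min > 1030) = e^(−0.000550571·1030) = e^(−0.56709) ≈ 0.5672.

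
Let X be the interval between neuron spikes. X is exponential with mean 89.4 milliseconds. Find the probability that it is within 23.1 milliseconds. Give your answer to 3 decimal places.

0.228

The rate is λ = 1/89.4 = 0.0111857 per millisecond.
P(X ≤ 23.1) = 1 − e^(−λ·23.1) = 1 − e^(−0.25839) ≈ 0.228.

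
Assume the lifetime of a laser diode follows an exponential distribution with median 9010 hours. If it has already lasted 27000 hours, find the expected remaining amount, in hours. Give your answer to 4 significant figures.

For an exponential, median = ln(2)/λ, so λ = ln 2 / 9010 = 0.0000769309 per hour.
By memorylessness, the remaining amount past any threshold is again Exp(λ) with mean 1/λ = 12998.7 hours.

13000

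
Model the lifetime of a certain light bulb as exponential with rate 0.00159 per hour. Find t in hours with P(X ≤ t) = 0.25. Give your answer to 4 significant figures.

180.9

Set 1 − e^(−λt) = 0.25, so t = −ln(0.75)/λ = 0.28768/0.00159 ≈ 180.932 hours.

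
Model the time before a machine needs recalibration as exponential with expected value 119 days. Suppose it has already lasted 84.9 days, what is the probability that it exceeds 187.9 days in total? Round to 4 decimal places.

The rate is λ = 1/119 = 0.00840336 per day.
The exponential is memoryless, so the remaining time is again Exp(λ): the condition X > 84.9 is irrelevant.
P(X > 103) = e^(−0.86555) ≈ 0.4208.

0.4208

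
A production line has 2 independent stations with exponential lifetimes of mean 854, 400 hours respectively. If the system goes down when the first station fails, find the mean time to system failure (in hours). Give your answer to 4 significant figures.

The first failure time is exponential with rate Σλ_i = 1/854 + 1/400 = 0.00367096 per hour.
E[min] = 1/Σλ = 1/0.00367096 = 272.408 hours.

272.4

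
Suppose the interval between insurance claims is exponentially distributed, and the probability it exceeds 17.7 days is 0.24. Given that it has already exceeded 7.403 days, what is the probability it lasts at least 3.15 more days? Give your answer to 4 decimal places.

From e^(−λ·17.7) = 0.24, λ = −ln(0.24)/17.7 = 0.080628.
Memoryless: P(X > 7.403+3.15 | X > 7.403) = P(X > 3.15) = e^(−0.080628·3.15) ≈ 0.7757.

0.7757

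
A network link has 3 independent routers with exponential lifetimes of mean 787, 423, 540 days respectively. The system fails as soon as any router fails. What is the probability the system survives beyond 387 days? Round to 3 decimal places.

The first failure time is exponential with rate Σλ_i = 1/787 + 1/423 + 1/540 = 0.00548657 per day.
P(min > 387) = e^(−0.00548657·387) = e^(−2.1233) ≈ 0.120.

0.120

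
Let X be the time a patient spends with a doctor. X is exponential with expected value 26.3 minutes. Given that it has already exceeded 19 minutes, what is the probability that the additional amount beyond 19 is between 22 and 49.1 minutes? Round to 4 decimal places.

The rate is λ = 1/26.3 = 0.0380228 per minute.
Memoryless: the residual past 19 is again Exp(λ).
P(22 < residual < 49.1) = e^(−λ·22) − e^(−λ·49.1) = 0.43322 − 0.15460 ≈ 0.2786.

0.2786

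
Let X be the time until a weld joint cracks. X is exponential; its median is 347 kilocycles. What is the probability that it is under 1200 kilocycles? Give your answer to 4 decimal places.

0.9090

For an exponential, median = ln(2)/λ, so λ = ln 2 / 347 = 0.00199754 per kilocycle.
P(X ≤ 1200) = 1 − e^(−λ·1200) = 1 − e^(−2.3971) ≈ 0.9090.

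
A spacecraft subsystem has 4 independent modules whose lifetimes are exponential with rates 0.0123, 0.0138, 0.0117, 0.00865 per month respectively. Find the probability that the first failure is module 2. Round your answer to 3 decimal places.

0.297

The time to first failure is exponential with rate Σλ = 0.0123 + 0.0138 + 0.0117 + 0.00865 = 0.04645.
P(module 2 first) = λ_2/Σλ = 0.0138/0.04645 ≈ 0.297.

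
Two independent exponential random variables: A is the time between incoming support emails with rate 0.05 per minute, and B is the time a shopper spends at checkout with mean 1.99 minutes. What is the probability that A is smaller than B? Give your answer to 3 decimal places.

λ_1 = 0.05, λ_2 = 1/1.99 = 0.502513.
For independent exponentials, P(A < B) = λ_1/(λ_1+λ_2) = 0.05/0.552513 ≈ 0.090.

0.090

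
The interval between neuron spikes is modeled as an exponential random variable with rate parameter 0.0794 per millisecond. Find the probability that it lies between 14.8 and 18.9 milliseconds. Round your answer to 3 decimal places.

0.086

P(14.8 < X < 18.9) = e^(−λ·14.8) − e^(−λ·18.9) = 0.30878 − 0.22298 ≈ 0.086.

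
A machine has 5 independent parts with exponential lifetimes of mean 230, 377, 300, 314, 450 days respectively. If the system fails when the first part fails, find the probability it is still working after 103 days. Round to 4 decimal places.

The first failure time is exponential with rate Σλ_i = 1/230 + 1/377 + 1/300 + 1/314 + 1/450 = 0.0157406 per day.
P(min > 103) = e^(−0.0157406·103) = e^(−1.6213) ≈ 0.1976.

0.1976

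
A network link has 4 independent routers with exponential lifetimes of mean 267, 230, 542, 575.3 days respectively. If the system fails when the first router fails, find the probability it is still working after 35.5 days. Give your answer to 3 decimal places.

0.661

The first failure time is exponential with rate Σλ_i = 1/267 + 1/230 + 1/542 + 1/575.3 = 0.0116764 per day.
P(min > 35.5) = e^(−0.0116764·35.5) = e^(−0.41451) ≈ 0.661.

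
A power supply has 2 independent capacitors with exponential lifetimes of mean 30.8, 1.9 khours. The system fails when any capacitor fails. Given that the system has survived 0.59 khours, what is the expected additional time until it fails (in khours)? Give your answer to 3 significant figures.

1.79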